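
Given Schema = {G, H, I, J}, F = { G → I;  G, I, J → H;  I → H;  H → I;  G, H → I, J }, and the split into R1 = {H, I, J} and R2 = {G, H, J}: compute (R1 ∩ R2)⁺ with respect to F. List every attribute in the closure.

R1 ∩ R2 = {H, J}.
H → I applies, adding I
Closure: {H, I, J}.

H, I, J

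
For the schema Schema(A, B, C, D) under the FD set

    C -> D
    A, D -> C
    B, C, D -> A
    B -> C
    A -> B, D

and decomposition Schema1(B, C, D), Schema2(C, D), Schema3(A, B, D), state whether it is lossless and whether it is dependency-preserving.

lossless and dependency-preserving

Lossless test (chase): Rows 1 and 3 agree on B; apply B→C and equate their C entries. Rows 1 and 3 agree on B, C, D; apply B, C, D→A and equate their A entries. Row 1 is now all distinguished symbols — the join is lossless.
Dependency preservation: A, D → C; B, C, D → A are not contained in any single fragment, but the restricted closure of each left-hand side across the fragments still reaches the right-hand side; the remaining FDs each lie inside some fragment. All dependencies are preserved.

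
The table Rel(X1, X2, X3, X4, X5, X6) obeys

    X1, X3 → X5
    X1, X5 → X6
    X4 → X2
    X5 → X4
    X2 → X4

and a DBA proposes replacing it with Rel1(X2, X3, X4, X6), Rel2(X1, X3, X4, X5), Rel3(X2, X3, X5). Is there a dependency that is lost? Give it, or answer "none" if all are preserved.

Check X1, X5 → X6: no single fragment contains all of {X1, X5, X6}, and the restricted closure of {X1, X5} across the fragments never reaches {X6}.
X1, X3 → X5 is preserved.
X4 → X2 is preserved.
X5 → X4 is preserved.
X2 → X4 is preserved.

X1, X5 → X6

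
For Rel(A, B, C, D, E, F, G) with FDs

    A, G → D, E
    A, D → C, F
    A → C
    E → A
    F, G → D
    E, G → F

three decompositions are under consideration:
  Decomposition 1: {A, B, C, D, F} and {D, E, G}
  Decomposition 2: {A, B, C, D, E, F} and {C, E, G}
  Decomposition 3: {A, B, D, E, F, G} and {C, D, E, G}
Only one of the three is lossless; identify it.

Decomposition 1: common = {D}, closure = {D} → lossy.
Decomposition 2: common = {C, E}, closure = {A, C, E} → lossy.
Decomposition 3: common = {D, E, G}, closure = {A, C, D, E, F, G} → lossless.

Decomposition 3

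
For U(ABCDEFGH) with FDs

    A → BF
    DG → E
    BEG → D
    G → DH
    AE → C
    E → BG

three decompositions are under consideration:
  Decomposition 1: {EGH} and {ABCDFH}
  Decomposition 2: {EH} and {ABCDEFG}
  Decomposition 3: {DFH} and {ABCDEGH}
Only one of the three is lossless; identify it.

Decomposition 2

Decomposition 1: common = {H}, closure = {H} → lossy.
Decomposition 2: common = {E}, closure = {BDEGH} → lossless.
Decomposition 3: common = {DH}, closure = {DH} → lossy.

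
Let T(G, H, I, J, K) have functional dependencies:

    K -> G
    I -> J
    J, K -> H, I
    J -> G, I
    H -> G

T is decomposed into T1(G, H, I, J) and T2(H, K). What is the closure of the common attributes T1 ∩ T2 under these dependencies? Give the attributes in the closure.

G, H

T1 ∩ T2 = {H}.
H → G applies, adding G
Closure: {G, H}.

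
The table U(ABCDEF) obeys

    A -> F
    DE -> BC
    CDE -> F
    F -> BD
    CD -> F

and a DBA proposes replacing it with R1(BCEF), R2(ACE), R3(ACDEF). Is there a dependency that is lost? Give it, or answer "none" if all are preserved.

none

A → F lies within R3.
DE → BC: restricted closure across fragments reaches BC.
CDE → F lies within R3.
F → BD: restricted closure across fragments reaches BD.
CD → F lies within R3.
Every dependency is enforceable on the fragments, so the decomposition is dependency-preserving.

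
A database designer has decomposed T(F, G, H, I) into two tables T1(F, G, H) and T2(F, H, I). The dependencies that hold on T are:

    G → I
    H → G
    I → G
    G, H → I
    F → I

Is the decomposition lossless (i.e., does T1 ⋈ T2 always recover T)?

Common attributes: T1 ∩ T2 = {F, H}.
Closure of {F, H}: H → G applies, adding G; G, H → I applies, adding I. So (F, H)⁺ = {F, G, H, I}.
This closure contains every attribute of T1, so T1 ∩ T2 → T1. The join is lossless.

Yes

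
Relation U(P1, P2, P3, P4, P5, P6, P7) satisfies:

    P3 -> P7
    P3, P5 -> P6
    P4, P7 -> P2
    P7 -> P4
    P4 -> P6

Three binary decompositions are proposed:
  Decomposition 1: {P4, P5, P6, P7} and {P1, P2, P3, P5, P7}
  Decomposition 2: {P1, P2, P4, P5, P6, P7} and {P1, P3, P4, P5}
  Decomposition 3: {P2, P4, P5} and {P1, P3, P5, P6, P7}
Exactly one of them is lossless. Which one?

Decomposition 1: common = {P5, P7}, closure = {P2, P4, P5, P6, P7} → lossless.
Decomposition 2: common = {P1, P4, P5}, closure = {P1, P4, P5, P6} → lossy.
Decomposition 3: common = {P5}, closure = {P5} → lossy.

Decomposition 1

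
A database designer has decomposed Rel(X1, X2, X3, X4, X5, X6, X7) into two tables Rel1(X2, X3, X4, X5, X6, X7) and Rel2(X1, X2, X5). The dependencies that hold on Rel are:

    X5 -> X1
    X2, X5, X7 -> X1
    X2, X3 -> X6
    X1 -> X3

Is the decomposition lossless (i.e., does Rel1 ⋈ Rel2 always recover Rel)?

Yes

Common attributes: Rel1 ∩ Rel2 = {X2, X5}.
Closure of {X2, X5}: X5 → X1 applies, adding X1; X1 → X3 applies, adding X3; X2, X3 → X6 applies, adding X6. So (X2, X5)⁺ = {X1, X2, X3, X5, X6}.
This closure contains every attribute of Rel2, so Rel1 ∩ Rel2 → Rel2. The join is lossless.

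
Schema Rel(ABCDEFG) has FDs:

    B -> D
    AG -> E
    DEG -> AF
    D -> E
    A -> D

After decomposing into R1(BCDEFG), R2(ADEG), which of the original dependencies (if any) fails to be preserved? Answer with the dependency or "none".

B → D lies within R1.
AG → E lies within R2.
DEG → AF: restricted closure across fragments reaches AF.
D → E lies within R1.
A → D lies within R2.
Every dependency is enforceable on the fragments, so the decomposition is dependency-preserving.

none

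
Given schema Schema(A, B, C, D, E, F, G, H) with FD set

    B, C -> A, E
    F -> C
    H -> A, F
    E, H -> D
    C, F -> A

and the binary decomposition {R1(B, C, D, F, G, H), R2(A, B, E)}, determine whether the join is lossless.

No

Common attributes: R1 ∩ R2 = {B}.
No dependency enlarges {B}, so (B)⁺ = {B}.
The closure contains neither all of R1 = {B, C, D, F, G, H} nor all of R2 = {A, B, E}, so the common attributes are not a superkey of either fragment. The join is lossy.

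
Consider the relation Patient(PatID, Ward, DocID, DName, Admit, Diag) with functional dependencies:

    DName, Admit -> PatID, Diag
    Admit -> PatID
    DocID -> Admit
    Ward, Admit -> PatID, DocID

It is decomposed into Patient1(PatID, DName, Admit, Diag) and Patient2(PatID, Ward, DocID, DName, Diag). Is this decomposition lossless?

Common attributes: Patient1 ∩ Patient2 = {PatID, DName, Diag}.
No dependency enlarges {PatID, DName, Diag}, so (PatID, DName, Diag)⁺ = {PatID, DName, Diag}.
The closure contains neither all of Patient1 = {PatID, DName, Admit, Diag} nor all of Patient2 = {PatID, Ward, DocID, DName, Diag}, so the common attributes are not a superkey of either fragment. The join is lossy.

No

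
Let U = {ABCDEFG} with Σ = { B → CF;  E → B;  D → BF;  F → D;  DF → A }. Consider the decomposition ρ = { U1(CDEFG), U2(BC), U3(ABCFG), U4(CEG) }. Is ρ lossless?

Chase test. Columns are ABCDEFG; row i has aⱼ where attribute j ∈ Ui, else bᵢⱼ.
Initial tableau (one row per fragment):
  row 1: b11 b12 a3 a4 a5 a6 a7
  row 2: b21 a2 a3 b24 b25 b26 b27
  row 3: a1 a2 a3 b34 b35 a6 a7
  row 4: b41 b42 a3 b44 a5 b46 a7
Rows 2 and 3 agree on B; apply B→CF and equate their CF entries.
Rows 1 and 4 agree on E; apply E→B and equate their B entries.
Rows 1 and 2 agree on F; apply F→D and equate their D entries.
Rows 1 and 3 agree on F; apply F→D and equate their D entries.
Rows 1 and 2 agree on DF; apply DF→A and equate their A entries.
Rows 1 and 3 agree on DF; apply DF→A and equate their A entries.
Rows 1 and 4 agree on B; apply B→CF and equate their CF entries.
Rows 1 and 2 agree on D; apply D→BF and equate their BF entries.
Rows 1 and 4 agree on F; apply F→D and equate their D entries.
Rows 1 and 4 agree on DF; apply DF→A and equate their A entries.
Row 1 is now all distinguished symbols — the join is lossless.

Yes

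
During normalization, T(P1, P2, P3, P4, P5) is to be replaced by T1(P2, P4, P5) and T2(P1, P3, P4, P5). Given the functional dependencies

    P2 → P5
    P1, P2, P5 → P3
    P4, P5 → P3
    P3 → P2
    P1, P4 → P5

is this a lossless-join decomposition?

Common attributes: T1 ∩ T2 = {P4, P5}.
Closure of {P4, P5}: P4, P5 → P3 applies, adding P3; P3 → P2 applies, adding P2. So (P4, P5)⁺ = {P2, P3, P4, P5}.
This closure contains every attribute of T1, so T1 ∩ T2 → T1. The join is lossless.

Yes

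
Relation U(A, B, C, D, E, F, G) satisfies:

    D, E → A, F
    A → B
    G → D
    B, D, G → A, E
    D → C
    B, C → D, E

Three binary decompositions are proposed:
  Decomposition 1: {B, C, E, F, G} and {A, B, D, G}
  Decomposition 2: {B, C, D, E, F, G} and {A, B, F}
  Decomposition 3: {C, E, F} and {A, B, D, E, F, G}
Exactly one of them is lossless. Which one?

Decomposition 1

Decomposition 1: common = {B, G}, closure = {A, B, C, D, E, F, G} → lossless.
Decomposition 2: common = {B, F}, closure = {B, F} → lossy.
Decomposition 3: common = {E, F}, closure = {E, F} → lossy.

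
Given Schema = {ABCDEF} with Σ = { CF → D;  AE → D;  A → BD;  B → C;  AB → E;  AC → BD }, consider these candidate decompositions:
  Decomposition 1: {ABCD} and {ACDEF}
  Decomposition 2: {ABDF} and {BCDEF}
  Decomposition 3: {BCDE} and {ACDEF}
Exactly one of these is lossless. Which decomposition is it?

Decomposition 1: common = {ACD}, closure = {ABCDE} → lossless.
Decomposition 2: common = {BDF}, closure = {BCDF} → lossy.
Decomposition 3: common = {CDE}, closure = {CDE} → lossy.

Decomposition 1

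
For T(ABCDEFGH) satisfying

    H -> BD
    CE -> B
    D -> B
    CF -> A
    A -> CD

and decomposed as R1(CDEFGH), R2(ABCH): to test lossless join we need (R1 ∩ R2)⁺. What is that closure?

BCDH

R1 ∩ R2 = {CH}.
H → BD applies, adding BD
Closure: {BCDH}.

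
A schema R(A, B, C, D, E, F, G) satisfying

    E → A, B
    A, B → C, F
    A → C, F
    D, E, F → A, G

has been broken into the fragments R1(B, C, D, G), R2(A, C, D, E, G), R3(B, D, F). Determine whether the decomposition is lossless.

No

Chase test. Columns are A, B, C, D, E, F, G; row i has aⱼ where attribute j ∈ Ri, else bᵢⱼ.
Initial tableau (one row per fragment):
  row 1: b11 a2 a3 a4 b15 b16 a7
  row 2: a1 b22 a3 a4 a5 b26 a7
  row 3: b31 a2 b33 a4 b35 a6 b37
No row becomes fully distinguished — the join is lossy.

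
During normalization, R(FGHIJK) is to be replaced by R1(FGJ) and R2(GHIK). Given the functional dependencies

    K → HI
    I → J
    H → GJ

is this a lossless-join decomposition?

No

Common attributes: R1 ∩ R2 = {G}.
No dependency enlarges {G}, so (G)⁺ = {G}.
The closure contains neither all of R1 = {FGJ} nor all of R2 = {GHIK}, so the common attributes are not a superkey of either fragment. The join is lossy.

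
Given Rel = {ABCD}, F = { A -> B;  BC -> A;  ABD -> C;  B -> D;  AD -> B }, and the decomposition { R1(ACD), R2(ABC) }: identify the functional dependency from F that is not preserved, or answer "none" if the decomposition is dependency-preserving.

B -> D

Check B → D: no single fragment contains all of {BD}, and the restricted closure of {B} across the fragments never reaches {D}.
A → B is preserved.
BC → A is preserved.
ABD → C is preserved.
AD → B is preserved.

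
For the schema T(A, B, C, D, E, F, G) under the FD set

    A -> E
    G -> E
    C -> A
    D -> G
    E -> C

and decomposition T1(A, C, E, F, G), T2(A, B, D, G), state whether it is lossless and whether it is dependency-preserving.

Lossless test: (A, G)⁺ = {A, C, E, G}, which is a superkey of neither fragment — lossy.
Dependency preservation: every FD's attributes lie within a single fragment, so each can be enforced locally — preserved.

lossy but dependency-preserving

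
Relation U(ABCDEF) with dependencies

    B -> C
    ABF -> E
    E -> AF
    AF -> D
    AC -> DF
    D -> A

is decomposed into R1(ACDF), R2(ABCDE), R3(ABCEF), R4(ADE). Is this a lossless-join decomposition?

Chase test. Columns are ABCDEF; row i has aⱼ where attribute j ∈ Ri, else bᵢⱼ.
Initial tableau (one row per fragment):
  row 1: a1 b12 a3 a4 b15 a6
  row 2: a1 a2 a3 a4 a5 b26
  row 3: a1 a2 a3 b34 a5 a6
  row 4: a1 b42 b43 a4 a5 b46
Rows 2 and 3 agree on E; apply E→AF and equate their AF entries.
Rows 2 and 4 agree on E; apply E→AF and equate their AF entries.
Rows 1 and 3 agree on AF; apply AF→D and equate their D entries.
Row 2 is now all distinguished symbols — the join is lossless.

Yes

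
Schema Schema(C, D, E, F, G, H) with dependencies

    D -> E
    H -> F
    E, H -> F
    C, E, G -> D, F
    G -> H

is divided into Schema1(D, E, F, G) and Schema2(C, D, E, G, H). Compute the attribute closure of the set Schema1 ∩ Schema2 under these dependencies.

D, E, F, G, H

Schema1 ∩ Schema2 = {D, E, G}.
G → H applies, adding H
H → F applies, adding F
Closure: {D, E, F, G, H}.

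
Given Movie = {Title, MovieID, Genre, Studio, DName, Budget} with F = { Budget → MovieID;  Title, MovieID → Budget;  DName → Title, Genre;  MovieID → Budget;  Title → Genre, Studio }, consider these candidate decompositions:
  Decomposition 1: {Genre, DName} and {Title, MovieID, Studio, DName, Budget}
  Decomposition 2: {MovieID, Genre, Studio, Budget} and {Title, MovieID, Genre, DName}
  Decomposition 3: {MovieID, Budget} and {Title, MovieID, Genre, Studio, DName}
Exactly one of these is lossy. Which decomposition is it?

Decomposition 2

Decomposition 1: common = {DName}, closure = {Title, Genre, Studio, DName} → lossless.
Decomposition 2: common = {MovieID, Genre}, closure = {MovieID, Genre, Budget} → lossy.
Decomposition 3: common = {MovieID}, closure = {MovieID, Budget} → lossless.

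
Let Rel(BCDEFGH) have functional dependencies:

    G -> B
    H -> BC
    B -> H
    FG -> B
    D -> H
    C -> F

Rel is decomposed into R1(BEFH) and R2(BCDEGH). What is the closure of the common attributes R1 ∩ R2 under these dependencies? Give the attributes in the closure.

R1 ∩ R2 = {BEH}.
H → BC applies, adding C
C → F applies, adding F
Closure: {BCEFH}.

BCEFH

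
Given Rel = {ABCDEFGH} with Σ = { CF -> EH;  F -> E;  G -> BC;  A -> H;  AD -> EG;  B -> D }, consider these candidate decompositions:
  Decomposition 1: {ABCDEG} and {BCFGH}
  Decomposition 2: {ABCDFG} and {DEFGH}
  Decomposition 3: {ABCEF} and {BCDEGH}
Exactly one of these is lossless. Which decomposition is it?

Decomposition 2

Decomposition 1: common = {BCG}, closure = {BCDG} → lossy.
Decomposition 2: common = {DFG}, closure = {BCDEFGH} → lossless.
Decomposition 3: common = {BCE}, closure = {BCDE} → lossy.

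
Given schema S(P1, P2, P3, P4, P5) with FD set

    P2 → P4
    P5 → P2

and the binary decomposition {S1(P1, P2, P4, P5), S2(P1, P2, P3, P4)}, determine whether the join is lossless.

Common attributes: S1 ∩ S2 = {P1, P2, P4}.
No dependency enlarges {P1, P2, P4}, so (P1, P2, P4)⁺ = {P1, P2, P4}.
The closure contains neither all of S1 = {P1, P2, P4, P5} nor all of S2 = {P1, P2, P3, P4}, so the common attributes are not a superkey of either fragment. The join is lossy.

No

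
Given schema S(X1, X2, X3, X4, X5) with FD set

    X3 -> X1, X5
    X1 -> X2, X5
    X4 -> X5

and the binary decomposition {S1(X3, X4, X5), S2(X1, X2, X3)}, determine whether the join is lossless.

Common attributes: S1 ∩ S2 = {X3}.
Closure of {X3}: X3 → X1, X5 applies, adding X1, X5; X1 → X2, X5 applies, adding X2. So (X3)⁺ = {X1, X2, X3, X5}.
This closure contains every attribute of S2, so S1 ∩ S2 → S2. The join is lossless.

Yes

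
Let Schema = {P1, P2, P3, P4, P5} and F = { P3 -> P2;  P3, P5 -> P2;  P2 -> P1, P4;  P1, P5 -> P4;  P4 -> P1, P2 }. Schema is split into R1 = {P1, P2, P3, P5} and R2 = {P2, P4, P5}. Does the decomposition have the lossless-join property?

Yes

Common attributes: R1 ∩ R2 = {P2, P5}.
Closure of {P2, P5}: P2 → P1, P4 applies, adding P1, P4. So (P2, P5)⁺ = {P1, P2, P4, P5}.
This closure contains every attribute of R2, so R1 ∩ R2 → R2. The join is lossless.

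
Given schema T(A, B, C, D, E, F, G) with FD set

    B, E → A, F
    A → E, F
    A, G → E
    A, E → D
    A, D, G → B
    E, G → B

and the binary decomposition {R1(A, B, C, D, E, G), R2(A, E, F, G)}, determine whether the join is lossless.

Common attributes: R1 ∩ R2 = {A, E, G}.
Closure of {A, E, G}: A → E, F applies, adding F; A, E → D applies, adding D; A, D, G → B applies, adding B. So (A, E, G)⁺ = {A, B, D, E, F, G}.
This closure contains every attribute of R2, so R1 ∩ R2 → R2. The join is lossless.

Yes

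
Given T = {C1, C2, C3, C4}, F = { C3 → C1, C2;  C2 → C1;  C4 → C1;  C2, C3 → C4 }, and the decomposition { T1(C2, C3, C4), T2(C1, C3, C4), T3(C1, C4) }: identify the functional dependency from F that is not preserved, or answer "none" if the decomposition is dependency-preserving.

Check C2 → C1: no single fragment contains all of {C1, C2}, and the restricted closure of {C2} across the fragments never reaches {C1}.
C3 → C1, C2 is preserved.
C4 → C1 is preserved.
C2, C3 → C4 is preserved.

C2 → C1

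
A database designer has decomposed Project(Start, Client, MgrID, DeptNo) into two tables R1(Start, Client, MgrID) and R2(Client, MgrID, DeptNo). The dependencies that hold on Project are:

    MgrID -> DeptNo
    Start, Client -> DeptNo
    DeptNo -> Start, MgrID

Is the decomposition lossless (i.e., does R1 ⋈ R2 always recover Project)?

Common attributes: R1 ∩ R2 = {Client, MgrID}.
Closure of {Client, MgrID}: MgrID → DeptNo applies, adding DeptNo; DeptNo → Start, MgrID applies, adding Start. So (Client, MgrID)⁺ = {Start, Client, MgrID, DeptNo}.
This closure contains every attribute of R1, so R1 ∩ R2 → R1. The join is lossless.

Yes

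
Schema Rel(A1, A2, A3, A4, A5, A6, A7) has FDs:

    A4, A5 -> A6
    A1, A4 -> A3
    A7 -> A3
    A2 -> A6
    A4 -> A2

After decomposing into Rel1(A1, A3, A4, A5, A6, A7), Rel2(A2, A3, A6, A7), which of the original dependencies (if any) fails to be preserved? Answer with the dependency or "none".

Check A4 → A2: no single fragment contains all of {A2, A4}, and the restricted closure of {A4} across the fragments never reaches {A2}.
A4, A5 → A6 is preserved.
A1, A4 → A3 is preserved.
A7 → A3 is preserved.
A2 → A6 is preserved.

A4 -> A2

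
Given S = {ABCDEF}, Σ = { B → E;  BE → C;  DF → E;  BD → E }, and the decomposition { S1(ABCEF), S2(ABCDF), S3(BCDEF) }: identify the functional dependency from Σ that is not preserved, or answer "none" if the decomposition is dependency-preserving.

none

B → E lies within S1.
BE → C lies within S1.
DF → E lies within S3.
BD → E lies within S3.
Every dependency is enforceable on the fragments, so the decomposition is dependency-preserving.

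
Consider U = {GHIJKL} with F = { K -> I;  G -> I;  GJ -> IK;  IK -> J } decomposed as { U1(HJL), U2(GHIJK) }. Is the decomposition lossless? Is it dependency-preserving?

lossy but dependency-preserving

Lossless test: (HJ)⁺ = {HJ}, which is a superkey of neither fragment — lossy.
Dependency preservation: every FD's attributes lie within a single fragment, so each can be enforced locally — preserved.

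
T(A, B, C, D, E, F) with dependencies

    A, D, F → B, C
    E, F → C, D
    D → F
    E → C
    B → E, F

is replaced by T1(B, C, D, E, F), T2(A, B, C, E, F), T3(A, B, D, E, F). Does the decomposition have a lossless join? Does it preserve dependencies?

Lossless test (chase): Rows 1 and 2 agree on E, F; apply E, F→C, D and equate their C, D entries. Rows 1 and 3 agree on E, F; apply E, F→C, D and equate their C, D entries. Row 2 is now all distinguished symbols — the join is lossless.
Dependency preservation: A, D, F → B, C is not contained in any single fragment, but the restricted closure of its left-hand side across the fragments still reaches the right-hand side; the remaining FDs each lie inside some fragment. All dependencies are preserved.

lossless and dependency-preserving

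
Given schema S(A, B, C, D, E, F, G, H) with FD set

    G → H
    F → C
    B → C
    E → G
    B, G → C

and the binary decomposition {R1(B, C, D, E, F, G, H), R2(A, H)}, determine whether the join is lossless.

No

Common attributes: R1 ∩ R2 = {H}.
No dependency enlarges {H}, so (H)⁺ = {H}.
The closure contains neither all of R1 = {B, C, D, E, F, G, H} nor all of R2 = {A, H}, so the common attributes are not a superkey of either fragment. The join is lossy.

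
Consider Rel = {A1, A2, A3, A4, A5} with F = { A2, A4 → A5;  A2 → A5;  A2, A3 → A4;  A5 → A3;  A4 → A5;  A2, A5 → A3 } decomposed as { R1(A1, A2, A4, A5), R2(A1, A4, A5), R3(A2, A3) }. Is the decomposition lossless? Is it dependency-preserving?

lossless but not dependency-preserving

Lossless test (chase): Rows 1 and 3 agree on A2; apply A2→A5 and equate their A5 entries. Rows 1 and 2 agree on A5; apply A5→A3 and equate their A3 entries. Rows 1 and 3 agree on A5; apply A5→A3 and equate their A3 entries. Rows 1 and 3 agree on A2, A3; apply A2, A3→A4 and equate their A4 entries. Row 1 is now all distinguished symbols — the join is lossless.
Dependency preservation: the restricted closure of {A5} across the fragments never reaches {A3}, so A5 → A3 cannot be enforced without a join — not preserved.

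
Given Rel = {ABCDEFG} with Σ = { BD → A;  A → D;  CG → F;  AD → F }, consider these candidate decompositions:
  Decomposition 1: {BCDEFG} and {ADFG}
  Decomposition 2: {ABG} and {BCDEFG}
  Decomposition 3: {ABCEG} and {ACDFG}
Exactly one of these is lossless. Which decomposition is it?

Decomposition 3

Decomposition 1: common = {DFG}, closure = {DFG} → lossy.
Decomposition 2: common = {BG}, closure = {BG} → lossy.
Decomposition 3: common = {ACG}, closure = {ACDFG} → lossless.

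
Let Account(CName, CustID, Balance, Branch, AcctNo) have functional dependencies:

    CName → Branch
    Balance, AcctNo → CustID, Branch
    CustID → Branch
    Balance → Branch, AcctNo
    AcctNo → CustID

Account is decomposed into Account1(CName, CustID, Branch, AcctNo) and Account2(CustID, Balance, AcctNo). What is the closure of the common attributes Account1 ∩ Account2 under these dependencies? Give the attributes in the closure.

CustID, Branch, AcctNo

Account1 ∩ Account2 = {CustID, AcctNo}.
CustID → Branch applies, adding Branch
Closure: {CustID, Branch, AcctNo}.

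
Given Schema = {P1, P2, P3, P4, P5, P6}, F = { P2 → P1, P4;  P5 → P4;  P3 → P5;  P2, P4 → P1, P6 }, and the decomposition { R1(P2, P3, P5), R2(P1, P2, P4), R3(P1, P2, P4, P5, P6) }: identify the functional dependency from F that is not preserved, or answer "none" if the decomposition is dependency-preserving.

P2 → P1, P4 lies within R2.
P5 → P4 lies within R3.
P3 → P5 lies within R1.
P2, P4 → P1, P6 lies within R3.
Every dependency is enforceable on the fragments, so the decomposition is dependency-preserving.

none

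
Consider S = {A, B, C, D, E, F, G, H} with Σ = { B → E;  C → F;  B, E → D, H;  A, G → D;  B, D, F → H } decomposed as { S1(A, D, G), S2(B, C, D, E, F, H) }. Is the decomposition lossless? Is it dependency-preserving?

Lossless test: (D)⁺ = {D}, which is a superkey of neither fragment — lossy.
Dependency preservation: every FD's attributes lie within a single fragment, so each can be enforced locally — preserved.

lossy but dependency-preserving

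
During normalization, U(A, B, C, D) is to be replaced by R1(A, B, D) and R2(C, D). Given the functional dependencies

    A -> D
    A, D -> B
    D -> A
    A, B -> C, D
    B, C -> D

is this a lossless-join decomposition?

Yes

Common attributes: R1 ∩ R2 = {D}.
Closure of {D}: D → A applies, adding A; A, D → B applies, adding B; A, B → C, D applies, adding C. So (D)⁺ = {A, B, C, D}.
This closure contains every attribute of R1, so R1 ∩ R2 → R1. The join is lossless.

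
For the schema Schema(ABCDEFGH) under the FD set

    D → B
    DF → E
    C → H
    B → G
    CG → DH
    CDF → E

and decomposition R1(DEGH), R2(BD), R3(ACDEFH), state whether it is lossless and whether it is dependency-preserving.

Lossless test (chase): Rows 1 and 2 agree on D; apply D→B and equate their B entries. Rows 1 and 3 agree on D; apply D→B and equate their B entries. Rows 1 and 2 agree on B; apply B→G and equate their G entries. Rows 1 and 3 agree on B; apply B→G and equate their G entries. Row 3 is now all distinguished symbols — the join is lossless.
Dependency preservation: the restricted closure of {B} across the fragments never reaches {G}, so B → G cannot be enforced without a join — not preserved.

lossless but not dependency-preserving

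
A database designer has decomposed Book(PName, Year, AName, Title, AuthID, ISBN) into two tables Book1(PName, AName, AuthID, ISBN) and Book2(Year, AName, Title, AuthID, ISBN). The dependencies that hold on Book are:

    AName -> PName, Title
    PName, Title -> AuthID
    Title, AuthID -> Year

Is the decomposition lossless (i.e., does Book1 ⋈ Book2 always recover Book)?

Yes

Common attributes: Book1 ∩ Book2 = {AName, AuthID, ISBN}.
Closure of {AName, AuthID, ISBN}: AName → PName, Title applies, adding PName, Title; Title, AuthID → Year applies, adding Year. So (AName, AuthID, ISBN)⁺ = {PName, Year, AName, Title, AuthID, ISBN}.
This closure contains every attribute of Book1, so Book1 ∩ Book2 → Book1. The join is lossless.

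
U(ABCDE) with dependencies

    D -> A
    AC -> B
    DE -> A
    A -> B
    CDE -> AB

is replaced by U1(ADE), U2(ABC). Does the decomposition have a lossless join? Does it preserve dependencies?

lossy but dependency-preserving

Lossless test: (A)⁺ = {AB}, which is a superkey of neither fragment — lossy.
Dependency preservation: CDE → AB is not contained in any single fragment, but the restricted closure of its left-hand side across the fragments still reaches the right-hand side; the remaining FDs each lie inside some fragment. All dependencies are preserved.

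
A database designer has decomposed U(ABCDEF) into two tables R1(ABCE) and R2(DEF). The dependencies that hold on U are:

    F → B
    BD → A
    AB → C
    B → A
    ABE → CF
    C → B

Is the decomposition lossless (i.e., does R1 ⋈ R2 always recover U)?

Common attributes: R1 ∩ R2 = {E}.
No dependency enlarges {E}, so (E)⁺ = {E}.
The closure contains neither all of R1 = {ABCE} nor all of R2 = {DEF}, so the common attributes are not a superkey of either fragment. The join is lossy.

No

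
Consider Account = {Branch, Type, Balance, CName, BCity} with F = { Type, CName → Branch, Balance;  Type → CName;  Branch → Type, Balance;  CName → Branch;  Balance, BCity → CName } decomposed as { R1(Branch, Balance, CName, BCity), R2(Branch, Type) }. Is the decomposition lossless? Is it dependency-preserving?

lossless and dependency-preserving

Lossless test: (Branch)⁺ = {Branch, Type, Balance, CName}, which contains all of one fragment — lossless.
Dependency preservation: Type, CName → Branch, Balance; Type → CName; Branch → Type, Balance are not contained in any single fragment, but the restricted closure of each left-hand side across the fragments still reaches the right-hand side; the remaining FDs each lie inside some fragment. All dependencies are preserved.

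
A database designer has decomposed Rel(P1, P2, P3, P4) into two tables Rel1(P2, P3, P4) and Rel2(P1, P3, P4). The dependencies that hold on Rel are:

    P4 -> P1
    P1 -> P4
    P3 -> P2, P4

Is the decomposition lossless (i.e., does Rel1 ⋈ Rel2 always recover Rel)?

Yes

Common attributes: Rel1 ∩ Rel2 = {P3, P4}.
Closure of {P3, P4}: P4 → P1 applies, adding P1; P3 → P2, P4 applies, adding P2. So (P3, P4)⁺ = {P1, P2, P3, P4}.
This closure contains every attribute of Rel1, so Rel1 ∩ Rel2 → Rel1. The join is lossless.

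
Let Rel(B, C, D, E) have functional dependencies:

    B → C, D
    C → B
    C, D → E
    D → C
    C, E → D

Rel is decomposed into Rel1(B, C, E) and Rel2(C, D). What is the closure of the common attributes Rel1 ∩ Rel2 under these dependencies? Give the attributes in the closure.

B, C, D, E

Rel1 ∩ Rel2 = {C}.
C → B applies, adding B
B → C, D applies, adding D
C, D → E applies, adding E
Closure: {B, C, D, E}.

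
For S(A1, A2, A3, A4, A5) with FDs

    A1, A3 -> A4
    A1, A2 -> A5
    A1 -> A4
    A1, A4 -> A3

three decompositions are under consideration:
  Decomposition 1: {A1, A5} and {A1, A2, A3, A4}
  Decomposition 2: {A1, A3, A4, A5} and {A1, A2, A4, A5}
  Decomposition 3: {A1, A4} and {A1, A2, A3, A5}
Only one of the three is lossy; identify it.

Decomposition 1

Decomposition 1: common = {A1}, closure = {A1, A3, A4} → lossy.
Decomposition 2: common = {A1, A4, A5}, closure = {A1, A3, A4, A5} → lossless.
Decomposition 3: common = {A1}, closure = {A1, A3, A4} → lossless.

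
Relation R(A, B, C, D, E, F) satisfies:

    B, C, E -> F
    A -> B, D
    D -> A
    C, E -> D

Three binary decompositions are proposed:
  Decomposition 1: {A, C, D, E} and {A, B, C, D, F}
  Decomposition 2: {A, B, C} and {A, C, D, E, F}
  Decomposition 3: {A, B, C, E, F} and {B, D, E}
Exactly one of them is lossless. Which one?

Decomposition 1: common = {A, C, D}, closure = {A, B, C, D} → lossy.
Decomposition 2: common = {A, C}, closure = {A, B, C, D} → lossless.
Decomposition 3: common = {B, E}, closure = {B, E} → lossy.

Decomposition 2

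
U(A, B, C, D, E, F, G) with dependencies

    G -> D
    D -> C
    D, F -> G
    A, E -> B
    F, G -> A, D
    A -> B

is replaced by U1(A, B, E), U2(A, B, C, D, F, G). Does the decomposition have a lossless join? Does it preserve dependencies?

lossy but dependency-preserving

Lossless test: (A, B)⁺ = {A, B}, which is a superkey of neither fragment — lossy.
Dependency preservation: every FD's attributes lie within a single fragment, so each can be enforced locally — preserved.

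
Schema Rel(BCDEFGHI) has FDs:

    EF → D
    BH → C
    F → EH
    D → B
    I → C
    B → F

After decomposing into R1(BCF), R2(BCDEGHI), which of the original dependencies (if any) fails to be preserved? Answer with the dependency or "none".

none

EF → D: restricted closure across fragments reaches D.
BH → C lies within R2.
F → EH: restricted closure across fragments reaches EH.
D → B lies within R2.
I → C lies within R2.
B → F lies within R1.
Every dependency is enforceable on the fragments, so the decomposition is dependency-preserving.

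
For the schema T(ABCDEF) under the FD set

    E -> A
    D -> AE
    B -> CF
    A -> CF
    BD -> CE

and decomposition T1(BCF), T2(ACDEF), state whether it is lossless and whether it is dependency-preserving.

Lossless test: (CF)⁺ = {CF}, which is a superkey of neither fragment — lossy.
Dependency preservation: BD → CE is not contained in any single fragment, but the restricted closure of its left-hand side across the fragments still reaches the right-hand side; the remaining FDs each lie inside some fragment. All dependencies are preserved.

lossy but dependency-preserving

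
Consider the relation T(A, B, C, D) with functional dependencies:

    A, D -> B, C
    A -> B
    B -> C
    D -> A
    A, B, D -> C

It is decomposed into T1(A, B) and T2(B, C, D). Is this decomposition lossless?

No

Common attributes: T1 ∩ T2 = {B}.
Closure of {B}: B → C applies, adding C. So (B)⁺ = {B, C}.
The closure contains neither all of T1 = {A, B} nor all of T2 = {B, C, D}, so the common attributes are not a superkey of either fragment. The join is lossy.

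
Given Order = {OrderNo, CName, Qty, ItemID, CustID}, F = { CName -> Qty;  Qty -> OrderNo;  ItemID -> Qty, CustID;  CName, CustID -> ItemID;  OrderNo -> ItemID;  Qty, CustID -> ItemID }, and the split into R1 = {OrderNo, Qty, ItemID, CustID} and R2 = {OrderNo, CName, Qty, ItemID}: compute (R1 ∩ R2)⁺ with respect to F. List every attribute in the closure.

R1 ∩ R2 = {OrderNo, Qty, ItemID}.
ItemID → Qty, CustID applies, adding CustID
Closure: {OrderNo, Qty, ItemID, CustID}.

OrderNo, Qty, ItemID, CustID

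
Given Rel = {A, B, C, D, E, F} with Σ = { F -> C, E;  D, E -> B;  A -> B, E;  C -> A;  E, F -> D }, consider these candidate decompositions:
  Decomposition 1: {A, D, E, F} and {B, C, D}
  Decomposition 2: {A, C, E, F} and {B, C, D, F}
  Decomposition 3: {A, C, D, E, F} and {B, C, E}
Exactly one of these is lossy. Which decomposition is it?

Decomposition 1

Decomposition 1: common = {D}, closure = {D} → lossy.
Decomposition 2: common = {C, F}, closure = {A, B, C, D, E, F} → lossless.
Decomposition 3: common = {C, E}, closure = {A, B, C, E} → lossless.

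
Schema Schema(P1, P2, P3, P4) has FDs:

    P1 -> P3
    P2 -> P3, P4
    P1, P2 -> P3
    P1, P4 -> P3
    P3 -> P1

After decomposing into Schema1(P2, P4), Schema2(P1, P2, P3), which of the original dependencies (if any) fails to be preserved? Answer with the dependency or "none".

P1 → P3 lies within Schema2.
P2 → P3, P4: restricted closure across fragments reaches P3, P4.
P1, P2 → P3 lies within Schema2.
P1, P4 → P3: restricted closure across fragments reaches P3.
P3 → P1 lies within Schema2.
Every dependency is enforceable on the fragments, so the decomposition is dependency-preserving.

none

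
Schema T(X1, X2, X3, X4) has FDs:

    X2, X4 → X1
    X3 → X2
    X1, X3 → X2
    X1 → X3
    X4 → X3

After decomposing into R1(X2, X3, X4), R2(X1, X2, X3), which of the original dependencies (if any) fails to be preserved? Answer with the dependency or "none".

Check X2, X4 → X1: no single fragment contains all of {X1, X2, X4}, and the restricted closure of {X2, X4} across the fragments never reaches {X1}.
X3 → X2 is preserved.
X1, X3 → X2 is preserved.
X1 → X3 is preserved.
X4 → X3 is preserved.

X2, X4 → X1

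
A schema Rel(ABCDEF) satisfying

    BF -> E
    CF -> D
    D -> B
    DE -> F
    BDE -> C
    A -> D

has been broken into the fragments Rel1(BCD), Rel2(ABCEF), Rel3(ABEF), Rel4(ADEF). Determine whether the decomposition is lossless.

Yes

Chase test. Columns are ABCDEF; row i has aⱼ where attribute j ∈ Reli, else bᵢⱼ.
Initial tableau (one row per fragment):
  row 1: b11 a2 a3 a4 b15 b16
  row 2: a1 a2 a3 b24 a5 a6
  row 3: a1 a2 b33 b34 a5 a6
  row 4: a1 b42 b43 a4 a5 a6
Rows 1 and 4 agree on D; apply D→B and equate their B entries.
Rows 2 and 3 agree on A; apply A→D and equate their D entries.
Rows 2 and 4 agree on A; apply A→D and equate their D entries.
Rows 2 and 3 agree on BDE; apply BDE→C and equate their C entries.
Rows 2 and 4 agree on BDE; apply BDE→C and equate their C entries.
Row 2 is now all distinguished symbols — the join is lossless.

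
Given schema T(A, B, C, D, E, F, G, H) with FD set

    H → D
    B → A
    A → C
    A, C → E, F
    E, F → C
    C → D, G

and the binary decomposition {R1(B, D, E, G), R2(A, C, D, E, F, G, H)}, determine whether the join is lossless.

Common attributes: R1 ∩ R2 = {D, E, G}.
No dependency enlarges {D, E, G}, so (D, E, G)⁺ = {D, E, G}.
The closure contains neither all of R1 = {B, D, E, G} nor all of R2 = {A, C, D, E, F, G, H}, so the common attributes are not a superkey of either fragment. The join is lossy.

No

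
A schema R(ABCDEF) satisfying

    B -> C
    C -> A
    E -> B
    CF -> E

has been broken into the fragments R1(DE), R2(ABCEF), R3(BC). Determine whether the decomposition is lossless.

No

Chase test. Columns are ABCDEF; row i has aⱼ where attribute j ∈ Ri, else bᵢⱼ.
Initial tableau (one row per fragment):
  row 1: b11 b12 b13 a4 a5 b16
  row 2: a1 a2 a3 b24 a5 a6
  row 3: b31 a2 a3 b34 b35 b36
Rows 2 and 3 agree on C; apply C→A and equate their A entries.
Rows 1 and 2 agree on E; apply E→B and equate their B entries.
Rows 1 and 2 agree on B; apply B→C and equate their C entries.
Rows 1 and 2 agree on C; apply C→A and equate their A entries.
No row becomes fully distinguished — the join is lossy.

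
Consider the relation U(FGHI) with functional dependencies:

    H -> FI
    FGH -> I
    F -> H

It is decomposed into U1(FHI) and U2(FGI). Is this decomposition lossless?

Common attributes: U1 ∩ U2 = {FI}.
Closure of {FI}: F → H applies, adding H. So (FI)⁺ = {FHI}.
This closure contains every attribute of U1, so U1 ∩ U2 → U1. The join is lossless.

Yes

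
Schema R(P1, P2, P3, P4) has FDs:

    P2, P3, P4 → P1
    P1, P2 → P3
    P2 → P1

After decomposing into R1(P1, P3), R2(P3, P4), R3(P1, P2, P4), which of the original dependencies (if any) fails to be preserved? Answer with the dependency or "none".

Check P1, P2 → P3: no single fragment contains all of {P1, P2, P3}, and the restricted closure of {P1, P2} across the fragments never reaches {P3}.
P2, P3, P4 → P1 is preserved.
P2 → P1 is preserved.

P1, P2 → P3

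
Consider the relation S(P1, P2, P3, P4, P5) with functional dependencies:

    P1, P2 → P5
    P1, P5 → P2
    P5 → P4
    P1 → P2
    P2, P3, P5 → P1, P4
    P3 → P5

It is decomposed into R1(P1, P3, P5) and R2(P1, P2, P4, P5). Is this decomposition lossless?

Yes

Common attributes: R1 ∩ R2 = {P1, P5}.
Closure of {P1, P5}: P1, P5 → P2 applies, adding P2; P5 → P4 applies, adding P4. So (P1, P5)⁺ = {P1, P2, P4, P5}.
This closure contains every attribute of R2, so R1 ∩ R2 → R2. The join is lossless.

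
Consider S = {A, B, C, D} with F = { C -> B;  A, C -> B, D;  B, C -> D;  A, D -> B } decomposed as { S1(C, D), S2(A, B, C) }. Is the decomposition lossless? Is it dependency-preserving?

Lossless test: (C)⁺ = {B, C, D}, which contains all of one fragment — lossless.
Dependency preservation: the restricted closure of {A, D} across the fragments never reaches {B}, so A, D → B cannot be enforced without a join — not preserved.

lossless but not dependency-preserving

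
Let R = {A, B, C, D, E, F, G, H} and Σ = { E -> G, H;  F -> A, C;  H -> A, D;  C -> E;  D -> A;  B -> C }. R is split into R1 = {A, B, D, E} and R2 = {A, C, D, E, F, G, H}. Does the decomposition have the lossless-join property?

Common attributes: R1 ∩ R2 = {A, D, E}.
Closure of {A, D, E}: E → G, H applies, adding G, H. So (A, D, E)⁺ = {A, D, E, G, H}.
The closure contains neither all of R1 = {A, B, D, E} nor all of R2 = {A, C, D, E, F, G, H}, so the common attributes are not a superkey of either fragment. The join is lossy.

No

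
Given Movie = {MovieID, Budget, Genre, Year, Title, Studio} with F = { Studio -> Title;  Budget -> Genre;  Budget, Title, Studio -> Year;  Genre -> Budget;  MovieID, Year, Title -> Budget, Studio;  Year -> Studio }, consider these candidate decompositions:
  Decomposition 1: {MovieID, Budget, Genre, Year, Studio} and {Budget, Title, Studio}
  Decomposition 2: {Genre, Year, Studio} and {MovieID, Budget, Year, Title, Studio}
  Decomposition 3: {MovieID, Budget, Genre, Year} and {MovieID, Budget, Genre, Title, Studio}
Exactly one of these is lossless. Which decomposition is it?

Decomposition 1

Decomposition 1: common = {Budget, Studio}, closure = {Budget, Genre, Year, Title, Studio} → lossless.
Decomposition 2: common = {Year, Studio}, closure = {Year, Title, Studio} → lossy.
Decomposition 3: common = {MovieID, Budget, Genre}, closure = {MovieID, Budget, Genre} → lossy.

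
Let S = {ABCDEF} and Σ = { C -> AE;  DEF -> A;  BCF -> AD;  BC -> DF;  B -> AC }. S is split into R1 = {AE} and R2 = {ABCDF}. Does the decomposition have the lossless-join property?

Common attributes: R1 ∩ R2 = {A}.
No dependency enlarges {A}, so (A)⁺ = {A}.
The closure contains neither all of R1 = {AE} nor all of R2 = {ABCDF}, so the common attributes are not a superkey of either fragment. The join is lossy.

No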